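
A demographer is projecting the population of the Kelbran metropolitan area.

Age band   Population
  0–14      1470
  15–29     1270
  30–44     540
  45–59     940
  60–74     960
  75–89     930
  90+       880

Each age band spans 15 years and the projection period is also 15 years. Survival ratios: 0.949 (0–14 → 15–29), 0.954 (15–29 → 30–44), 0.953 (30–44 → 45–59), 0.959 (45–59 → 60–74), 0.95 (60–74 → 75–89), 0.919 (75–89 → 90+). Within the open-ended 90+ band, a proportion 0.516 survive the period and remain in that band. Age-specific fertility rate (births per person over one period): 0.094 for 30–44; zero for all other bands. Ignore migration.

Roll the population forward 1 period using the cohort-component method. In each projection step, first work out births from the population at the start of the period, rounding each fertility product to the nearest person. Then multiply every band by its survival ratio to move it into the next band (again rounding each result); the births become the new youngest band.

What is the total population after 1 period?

6295

Numbering the bands 1..7 from youngest to oldest:
After projecting period 1:
Births: 540 * 0.094 = 51
Band 2: 1470 * 0.949 = 1395
Band 3: 1270 * 0.954 = 1212
Band 4: 540 * 0.953 = 515
Band 5: 940 * 0.959 = 901
Band 6: 960 * 0.95 = 912
Band 7: 930 * 0.919 + 880 * 0.516 = 855 + 454 = 1309
Giving 51 / 1395 / 1212 / 515 / 901 / 912 / 1309.
Total after period 1: 51 + 1395 + 1212 + 515 + 901 + 912 + 1309 = 6295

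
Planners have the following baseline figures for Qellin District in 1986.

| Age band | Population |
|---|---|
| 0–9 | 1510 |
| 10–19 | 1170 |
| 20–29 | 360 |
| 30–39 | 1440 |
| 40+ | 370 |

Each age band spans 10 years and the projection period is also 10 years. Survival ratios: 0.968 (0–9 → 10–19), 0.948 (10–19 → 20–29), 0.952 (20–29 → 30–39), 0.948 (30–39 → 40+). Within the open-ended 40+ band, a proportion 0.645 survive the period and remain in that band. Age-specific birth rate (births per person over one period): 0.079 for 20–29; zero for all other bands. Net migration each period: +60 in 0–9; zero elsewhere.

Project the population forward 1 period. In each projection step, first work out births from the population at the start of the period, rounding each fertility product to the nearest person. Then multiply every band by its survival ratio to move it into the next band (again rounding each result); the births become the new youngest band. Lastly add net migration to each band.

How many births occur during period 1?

After projecting period 1:
Births: 360 × 0.079 = 28
10–19: 1510 × 0.968 = 1462
20–29: 1170 × 0.948 = 1109
30–39: 360 × 0.952 = 343
40+: 1440 × 0.948 + 370 × 0.645 = 1365 + 239 = 1604
Net migration: 0–9 + 60 → 88
Giving 88 / 1462 / 1109 / 343 / 1604.

28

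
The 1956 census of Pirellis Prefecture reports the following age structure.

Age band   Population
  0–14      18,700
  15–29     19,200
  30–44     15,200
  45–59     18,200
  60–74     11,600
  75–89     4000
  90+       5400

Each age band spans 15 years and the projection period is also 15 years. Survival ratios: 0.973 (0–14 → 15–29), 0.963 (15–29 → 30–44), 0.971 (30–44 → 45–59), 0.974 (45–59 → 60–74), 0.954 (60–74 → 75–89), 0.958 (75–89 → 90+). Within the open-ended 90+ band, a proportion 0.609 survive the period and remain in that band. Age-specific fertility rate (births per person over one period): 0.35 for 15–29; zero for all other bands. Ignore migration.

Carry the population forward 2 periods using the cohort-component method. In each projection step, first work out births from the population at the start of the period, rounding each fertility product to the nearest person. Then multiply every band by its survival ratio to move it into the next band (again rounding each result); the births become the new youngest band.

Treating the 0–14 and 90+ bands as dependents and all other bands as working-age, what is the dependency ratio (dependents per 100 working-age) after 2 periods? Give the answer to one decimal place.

29.1

Period 1:
Births: 19200 × 0.35 = 6720
15–29: 18700 × 0.973 = 18195
30–44: 19200 × 0.963 = 18490
45–59: 15200 × 0.971 = 14759
60–74: 18200 × 0.974 = 17727
75–89: 11600 × 0.954 = 11066
90+: 4000 × 0.958 + 5400 × 0.609 = 3832 + 3289 = 7121
Giving 6720 / 18195 / 18490 / 14759 / 17727 / 11066 / 7121.
Period 2:
Births: 18195 × 0.35 = 6368
15–29: 6720 × 0.973 = 6539
30–44: 18195 × 0.963 = 17522
45–59: 18490 × 0.971 = 17954
60–74: 14759 × 0.974 = 14375
75–89: 17727 × 0.954 = 16912
90+: 11066 × 0.958 + 7121 × 0.609 = 10601 + 4337 = 14938
Giving 6368 / 6539 / 17522 / 17954 / 14375 / 16912 / 14938.
Dependents (band 0–14 + band 90+) = 6368 + 14938 = 21306; working-age = 73302; ratio = 21306/73302 × 100 = 29.1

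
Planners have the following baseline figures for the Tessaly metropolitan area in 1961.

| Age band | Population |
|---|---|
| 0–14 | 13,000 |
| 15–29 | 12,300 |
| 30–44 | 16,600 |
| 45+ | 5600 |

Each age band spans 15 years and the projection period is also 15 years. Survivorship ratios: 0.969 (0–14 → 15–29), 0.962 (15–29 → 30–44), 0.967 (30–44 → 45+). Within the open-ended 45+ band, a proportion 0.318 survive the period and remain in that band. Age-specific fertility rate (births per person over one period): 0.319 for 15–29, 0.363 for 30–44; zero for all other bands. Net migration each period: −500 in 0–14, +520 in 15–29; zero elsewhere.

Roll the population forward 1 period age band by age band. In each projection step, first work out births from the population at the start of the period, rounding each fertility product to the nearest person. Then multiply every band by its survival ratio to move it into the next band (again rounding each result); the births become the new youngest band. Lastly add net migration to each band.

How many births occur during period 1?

— Period 1 —
Births: 12300 * 0.319 = 3924 ; 16600 * 0.363 = 6026 — total 9950
15–29: 13000 * 0.969 = 12597
30–44: 12300 * 0.962 = 11833
45+: 16600 * 0.967 + 5600 * 0.318 = 16052 + 1781 = 17833
Net migration: 0–14 − 500 → 9450; 15–29 + 520 → 13117
Giving 9450 / 13117 / 11833 / 17833.

9950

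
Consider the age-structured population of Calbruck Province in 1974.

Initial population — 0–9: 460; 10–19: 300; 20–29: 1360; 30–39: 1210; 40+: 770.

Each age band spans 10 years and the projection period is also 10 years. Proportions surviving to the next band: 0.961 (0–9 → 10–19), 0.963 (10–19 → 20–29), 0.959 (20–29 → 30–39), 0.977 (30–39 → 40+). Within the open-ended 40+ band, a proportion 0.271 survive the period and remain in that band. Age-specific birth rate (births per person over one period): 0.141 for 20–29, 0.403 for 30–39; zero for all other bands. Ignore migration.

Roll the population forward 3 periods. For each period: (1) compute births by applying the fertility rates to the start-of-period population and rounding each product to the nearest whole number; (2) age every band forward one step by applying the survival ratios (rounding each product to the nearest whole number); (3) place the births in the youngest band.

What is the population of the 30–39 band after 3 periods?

After projecting period 1:
Births: 1360 × 0.141 = 192 ; 1210 × 0.403 = 488 ⇒ total 680
10–19: 460 × 0.961 = 442
20–29: 300 × 0.963 = 289
30–39: 1360 × 0.959 = 1304
40+: 1210 × 0.977 + 770 × 0.271 = 1182 + 209 = 1391
Population now: 0–9=680, 10–19=442, 20–29=289, 30–39=1304, 40+=1391
After projecting period 2:
Births: 289 × 0.141 = 41 ; 1304 × 0.403 = 526 ⇒ total 567
10–19: 680 × 0.961 = 653
20–29: 442 × 0.963 = 426
30–39: 289 × 0.959 = 277
40+: 1304 × 0.977 + 1391 × 0.271 = 1274 + 377 = 1651
Population now: 0–9=567, 10–19=653, 20–29=426, 30–39=277, 40+=1651
After projecting period 3:
Births: 426 × 0.141 = 60 ; 277 × 0.403 = 112 ⇒ total 172
10–19: 567 × 0.961 = 545
20–29: 653 × 0.963 = 629
30–39: 426 × 0.959 = 409
40+: 277 × 0.977 + 1651 × 0.271 = 271 + 447 = 718
Population now: 0–9=172, 10–19=545, 20–29=629, 30–39=409, 40+=718

409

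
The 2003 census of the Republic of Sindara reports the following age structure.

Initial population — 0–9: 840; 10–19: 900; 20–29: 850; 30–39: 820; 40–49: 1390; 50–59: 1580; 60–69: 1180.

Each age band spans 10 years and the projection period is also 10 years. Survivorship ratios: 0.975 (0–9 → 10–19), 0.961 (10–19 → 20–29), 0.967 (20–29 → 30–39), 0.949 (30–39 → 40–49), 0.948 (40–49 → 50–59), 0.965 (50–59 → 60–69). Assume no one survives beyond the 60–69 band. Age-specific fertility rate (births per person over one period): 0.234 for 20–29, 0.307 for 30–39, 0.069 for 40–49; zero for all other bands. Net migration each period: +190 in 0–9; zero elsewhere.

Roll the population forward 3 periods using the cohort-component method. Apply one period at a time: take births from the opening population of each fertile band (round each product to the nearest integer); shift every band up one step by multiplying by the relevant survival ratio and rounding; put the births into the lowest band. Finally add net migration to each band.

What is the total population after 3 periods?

5062

Let band 1 be 0–9 through band 7 = 60–69.
— Period 1 —
Births: 850 × 0.234 = 199 ; 820 × 0.307 = 252 ; 1390 × 0.069 = 96 → total 547
Band 2: 840 × 0.975 = 819
Band 3: 900 × 0.961 = 865
Band 4: 850 × 0.967 = 822
Band 5: 820 × 0.949 = 778
Band 6: 1390 × 0.948 = 1318
Band 7: 1580 × 0.965 = 1525
Net migration: Band 1 + 190 → 737
Giving 737 / 819 / 865 / 822 / 778 / 1318 / 1525.
— Period 2 —
Births: 865 × 0.234 = 202 ; 822 × 0.307 = 252 ; 778 × 0.069 = 54 → total 508
Band 2: 737 × 0.975 = 719
Band 3: 819 × 0.961 = 787
Band 4: 865 × 0.967 = 836
Band 5: 822 × 0.949 = 780
Band 6: 778 × 0.948 = 738
Band 7: 1318 × 0.965 = 1272
Net migration: Band 1 + 190 → 698
Giving 698 / 719 / 787 / 836 / 780 / 738 / 1272.
— Period 3 —
Births: 787 × 0.234 = 184 ; 836 × 0.307 = 257 ; 780 × 0.069 = 54 → total 495
Band 2: 698 × 0.975 = 681
Band 3: 719 × 0.961 = 691
Band 4: 787 × 0.967 = 761
Band 5: 836 × 0.949 = 793
Band 6: 780 × 0.948 = 739
Band 7: 738 × 0.965 = 712
Net migration: Band 1 + 190 → 685
Giving 685 / 681 / 691 / 761 / 793 / 739 / 712.
Total after period 3: 685 + 681 + 691 + 761 + 793 + 739 + 712 = 5062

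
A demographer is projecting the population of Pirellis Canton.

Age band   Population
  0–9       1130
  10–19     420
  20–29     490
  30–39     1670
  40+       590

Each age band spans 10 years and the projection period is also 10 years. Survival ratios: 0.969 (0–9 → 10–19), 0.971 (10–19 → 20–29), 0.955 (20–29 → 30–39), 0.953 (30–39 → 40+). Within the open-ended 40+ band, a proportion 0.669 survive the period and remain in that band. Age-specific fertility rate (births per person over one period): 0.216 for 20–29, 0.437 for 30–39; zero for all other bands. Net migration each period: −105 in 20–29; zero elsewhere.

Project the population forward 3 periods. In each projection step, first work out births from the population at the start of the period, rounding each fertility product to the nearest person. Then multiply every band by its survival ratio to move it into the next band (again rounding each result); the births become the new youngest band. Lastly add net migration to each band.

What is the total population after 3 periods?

3654

Period 1:
Births: 490 × 0.216 = 106 ; 1670 × 0.437 = 730 → total 836
10–19: 1130 × 0.969 = 1095
20–29: 420 × 0.971 = 408
30–39: 490 × 0.955 = 468
40+: 1670 × 0.953 + 590 × 0.669 = 1592 + 395 = 1987
Net migration: 20–29 − 105 → 303
End of period: [836, 1095, 303, 468, 1987]
Period 2:
Births: 303 × 0.216 = 65 ; 468 × 0.437 = 205 → total 270
10–19: 836 × 0.969 = 810
20–29: 1095 × 0.971 = 1063
30–39: 303 × 0.955 = 289
40+: 468 × 0.953 + 1987 × 0.669 = 446 + 1329 = 1775
Net migration: 20–29 − 105 → 958
End of period: [270, 810, 958, 289, 1775]
Period 3:
Births: 958 × 0.216 = 207 ; 289 × 0.437 = 126 → total 333
10–19: 270 × 0.969 = 262
20–29: 810 × 0.971 = 787
30–39: 958 × 0.955 = 915
40+: 289 × 0.953 + 1775 × 0.669 = 275 + 1187 = 1462
Net migration: 20–29 − 105 → 682
End of period: [333, 262, 682, 915, 1462]
Total after period 3: 333 + 262 + 682 + 915 + 1462 = 3654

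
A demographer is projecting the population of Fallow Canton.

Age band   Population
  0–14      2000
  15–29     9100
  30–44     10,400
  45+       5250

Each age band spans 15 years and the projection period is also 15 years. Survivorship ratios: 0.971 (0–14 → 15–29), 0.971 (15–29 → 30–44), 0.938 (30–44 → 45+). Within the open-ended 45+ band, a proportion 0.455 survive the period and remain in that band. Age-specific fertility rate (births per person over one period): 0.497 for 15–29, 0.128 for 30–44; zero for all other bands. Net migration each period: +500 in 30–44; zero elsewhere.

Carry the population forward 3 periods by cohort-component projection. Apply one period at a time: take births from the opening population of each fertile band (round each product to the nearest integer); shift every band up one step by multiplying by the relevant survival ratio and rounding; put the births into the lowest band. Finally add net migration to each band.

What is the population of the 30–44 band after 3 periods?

Period 1.
Births: 9100 * 0.497 = 4523, 10400 * 0.128 = 1331 → 5854
15–29: 2000 * 0.971 = 1942
30–44: 9100 * 0.971 = 8836
45+: 10400 * 0.938 + 5250 * 0.455 = 9755 + 2389 = 12144
Net migration: 30–44 + 500 → 9336
→ [5854, 1942, 9336, 12144]
Period 2.
Births: 1942 * 0.497 = 965, 9336 * 0.128 = 1195 → 2160
15–29: 5854 * 0.971 = 5684
30–44: 1942 * 0.971 = 1886
45+: 9336 * 0.938 + 12144 * 0.455 = 8757 + 5526 = 14283
Net migration: 30–44 + 500 → 2386
→ [2160, 5684, 2386, 14283]
Period 3.
Births: 5684 * 0.497 = 2825, 2386 * 0.128 = 305 → 3130
15–29: 2160 * 0.971 = 2097
30–44: 5684 * 0.971 = 5519
45+: 2386 * 0.938 + 14283 * 0.455 = 2238 + 6499 = 8737
Net migration: 30–44 + 500 → 6019
→ [3130, 2097, 6019, 8737]

6019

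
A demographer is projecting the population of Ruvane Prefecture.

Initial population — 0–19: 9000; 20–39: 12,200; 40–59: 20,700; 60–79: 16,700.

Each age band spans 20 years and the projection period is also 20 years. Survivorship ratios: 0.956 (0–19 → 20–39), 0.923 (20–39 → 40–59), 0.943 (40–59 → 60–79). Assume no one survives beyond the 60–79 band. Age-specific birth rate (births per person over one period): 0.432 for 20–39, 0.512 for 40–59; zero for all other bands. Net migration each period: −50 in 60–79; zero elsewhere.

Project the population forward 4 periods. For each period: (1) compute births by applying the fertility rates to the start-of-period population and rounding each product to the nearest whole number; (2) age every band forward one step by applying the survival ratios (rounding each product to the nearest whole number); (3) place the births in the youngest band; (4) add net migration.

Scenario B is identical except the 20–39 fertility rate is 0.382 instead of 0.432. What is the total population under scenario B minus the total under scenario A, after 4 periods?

After projecting period 1:
Births: 12200 * 0.432 = 5270, 20700 * 0.512 = 10598 → total 15868
20–39: 9000 * 0.956 = 8604
40–59: 12200 * 0.923 = 11261
60–79: 20700 * 0.943 = 19520
Net migration: 60–79 − 50 → 19470
Population now: 0–19=15868, 20–39=8604, 40–59=11261, 60–79=19470
After projecting period 2:
Births: 8604 * 0.432 = 3717, 11261 * 0.512 = 5766 → total 9483
20–39: 15868 * 0.956 = 15170
40–59: 8604 * 0.923 = 7941
60–79: 11261 * 0.943 = 10619
Net migration: 60–79 − 50 → 10569
Population now: 0–19=9483, 20–39=15170, 40–59=7941, 60–79=10569
After projecting period 3:
Births: 15170 * 0.432 = 6553, 7941 * 0.512 = 4066 → total 10619
20–39: 9483 * 0.956 = 9066
40–59: 15170 * 0.923 = 14002
60–79: 7941 * 0.943 = 7488
Net migration: 60–79 − 50 → 7438
Population now: 0–19=10619, 20–39=9066, 40–59=14002, 60–79=7438
After projecting period 4:
Births: 9066 * 0.432 = 3917, 14002 * 0.512 = 7169 → total 11086
20–39: 10619 * 0.956 = 10152
40–59: 9066 * 0.923 = 8368
60–79: 14002 * 0.943 = 13204
Net migration: 60–79 − 50 → 13154
Population now: 0–19=11086, 20–39=10152, 40–59=8368, 60–79=13154
Scenario A total after 4 periods: 42760
Scenario B projection —
After projecting period 1:
Births: 12200 * 0.382 = 4660, 20700 * 0.512 = 10598 → total 15258
20–39: 9000 * 0.956 = 8604
40–59: 12200 * 0.923 = 11261
60–79: 20700 * 0.943 = 19520
Net migration: 60–79 − 50 → 19470
Population now: 0–19=15258, 20–39=8604, 40–59=11261, 60–79=19470
After projecting period 2:
Births: 8604 * 0.382 = 3287, 11261 * 0.512 = 5766 → total 9053
20–39: 15258 * 0.956 = 14587
40–59: 8604 * 0.923 = 7941
60–79: 11261 * 0.943 = 10619
Net migration: 60–79 − 50 → 10569
Population now: 0–19=9053, 20–39=14587, 40–59=7941, 60–79=10569
After projecting period 3:
Births: 14587 * 0.382 = 5572, 7941 * 0.512 = 4066 → total 9638
20–39: 9053 * 0.956 = 8655
40–59: 14587 * 0.923 = 13464
60–79: 7941 * 0.943 = 7488
Net migration: 60–79 − 50 → 7438
Population now: 0–19=9638, 20–39=8655, 40–59=13464, 60–79=7438
After projecting period 4:
Births: 8655 * 0.382 = 3306, 13464 * 0.512 = 6894 → total 10200
20–39: 9638 * 0.956 = 9214
40–59: 8655 * 0.923 = 7989
60–79: 13464 * 0.943 = 12697
Net migration: 60–79 − 50 → 12647
Population now: 0–19=10200, 20–39=9214, 40–59=7989, 60–79=12647
Scenario B total after 4 periods: 40050
Difference B − A = 40050 − 42760 = -2710

-2710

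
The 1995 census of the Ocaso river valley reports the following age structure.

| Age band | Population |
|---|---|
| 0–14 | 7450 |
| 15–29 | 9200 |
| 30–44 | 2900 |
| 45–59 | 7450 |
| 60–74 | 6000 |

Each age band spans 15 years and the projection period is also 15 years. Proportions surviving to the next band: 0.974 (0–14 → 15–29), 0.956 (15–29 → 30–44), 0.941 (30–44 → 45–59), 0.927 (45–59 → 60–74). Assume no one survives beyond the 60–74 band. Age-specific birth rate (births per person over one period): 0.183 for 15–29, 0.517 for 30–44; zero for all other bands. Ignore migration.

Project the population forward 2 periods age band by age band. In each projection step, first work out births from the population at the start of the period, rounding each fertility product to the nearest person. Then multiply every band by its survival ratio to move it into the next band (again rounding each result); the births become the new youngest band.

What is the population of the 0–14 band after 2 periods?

— Period 1 —
Births: 9200 × 0.183 = 1684  |  2900 × 0.517 = 1499 → total 3183
15–29: 7450 × 0.974 = 7256
30–44: 9200 × 0.956 = 8795
45–59: 2900 × 0.941 = 2729
60–74: 7450 × 0.927 = 6906
→ [3183, 7256, 8795, 2729, 6906]
— Period 2 —
Births: 7256 × 0.183 = 1328  |  8795 × 0.517 = 4547 → total 5875
15–29: 3183 × 0.974 = 3100
30–44: 7256 × 0.956 = 6937
45–59: 8795 × 0.941 = 8276
60–74: 2729 × 0.927 = 2530
→ [5875, 3100, 6937, 8276, 2530]

5875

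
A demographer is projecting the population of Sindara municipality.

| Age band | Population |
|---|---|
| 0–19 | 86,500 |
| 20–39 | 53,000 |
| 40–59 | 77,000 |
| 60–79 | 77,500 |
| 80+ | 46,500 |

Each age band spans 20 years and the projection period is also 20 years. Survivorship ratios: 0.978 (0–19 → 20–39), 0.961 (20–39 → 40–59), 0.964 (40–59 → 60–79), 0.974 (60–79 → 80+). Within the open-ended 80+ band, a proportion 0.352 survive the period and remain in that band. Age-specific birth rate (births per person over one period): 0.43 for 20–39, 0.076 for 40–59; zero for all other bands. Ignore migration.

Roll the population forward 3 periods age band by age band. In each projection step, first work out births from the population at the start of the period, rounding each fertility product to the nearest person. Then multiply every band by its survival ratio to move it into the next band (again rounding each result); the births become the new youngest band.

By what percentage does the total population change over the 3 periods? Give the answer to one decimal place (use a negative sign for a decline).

-27.3

After projecting period 1:
Births: 53000 * 0.43 = 22790 ; 77000 * 0.076 = 5852 — total 28642
20–39: 86500 * 0.978 = 84597
40–59: 53000 * 0.961 = 50933
60–79: 77000 * 0.964 = 74228
80+: 77500 * 0.974 + 46500 * 0.352 = 75485 + 16368 = 91853
End of period: [28642, 84597, 50933, 74228, 91853]
After projecting period 2:
Births: 84597 * 0.43 = 36377 ; 50933 * 0.076 = 3871 — total 40248
20–39: 28642 * 0.978 = 28012
40–59: 84597 * 0.961 = 81298
60–79: 50933 * 0.964 = 49099
80+: 74228 * 0.974 + 91853 * 0.352 = 72298 + 32332 = 104630
End of period: [40248, 28012, 81298, 49099, 104630]
After projecting period 3:
Births: 28012 * 0.43 = 12045 ; 81298 * 0.076 = 6179 — total 18224
20–39: 40248 * 0.978 = 39363
40–59: 28012 * 0.961 = 26920
60–79: 81298 * 0.964 = 78371
80+: 49099 * 0.974 + 104630 * 0.352 = 47822 + 36830 = 84652
End of period: [18224, 39363, 26920, 78371, 84652]
Total: 340500 → 247530; change = -92970; percentage change = -27.3%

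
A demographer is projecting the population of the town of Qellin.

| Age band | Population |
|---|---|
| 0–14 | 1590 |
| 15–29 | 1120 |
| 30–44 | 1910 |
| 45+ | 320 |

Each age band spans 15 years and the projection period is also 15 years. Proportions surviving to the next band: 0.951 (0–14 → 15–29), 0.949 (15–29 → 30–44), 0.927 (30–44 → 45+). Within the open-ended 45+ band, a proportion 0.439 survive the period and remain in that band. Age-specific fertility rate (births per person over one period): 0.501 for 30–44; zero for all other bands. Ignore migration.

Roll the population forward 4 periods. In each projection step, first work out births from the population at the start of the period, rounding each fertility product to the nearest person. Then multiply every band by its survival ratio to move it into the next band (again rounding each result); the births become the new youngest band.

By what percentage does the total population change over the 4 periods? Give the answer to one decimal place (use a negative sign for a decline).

Numbering the groups 1..4 from youngest to oldest:
After projecting period 1:
Births: 1910 × 0.501 = 957
Group 2: 1590 × 0.951 = 1512
Group 3: 1120 × 0.949 = 1063
Group 4: 1910 × 0.927 + 320 × 0.439 = 1771 + 140 = 1911
End of period: [957, 1512, 1063, 1911]
After projecting period 2:
Births: 1063 × 0.501 = 533
Group 2: 957 × 0.951 = 910
Group 3: 1512 × 0.949 = 1435
Group 4: 1063 × 0.927 + 1911 × 0.439 = 985 + 839 = 1824
End of period: [533, 910, 1435, 1824]
After projecting period 3:
Births: 1435 × 0.501 = 719
Group 2: 533 × 0.951 = 507
Group 3: 910 × 0.949 = 864
Group 4: 1435 × 0.927 + 1824 × 0.439 = 1330 + 801 = 2131
End of period: [719, 507, 864, 2131]
After projecting period 4:
Births: 864 × 0.501 = 433
Group 2: 719 × 0.951 = 684
Group 3: 507 × 0.949 = 481
Group 4: 864 × 0.927 + 2131 × 0.439 = 801 + 936 = 1737
End of period: [433, 684, 481, 1737]
Total: 4940 → 3335; change = -1605; percentage change = -32.5%

-32.5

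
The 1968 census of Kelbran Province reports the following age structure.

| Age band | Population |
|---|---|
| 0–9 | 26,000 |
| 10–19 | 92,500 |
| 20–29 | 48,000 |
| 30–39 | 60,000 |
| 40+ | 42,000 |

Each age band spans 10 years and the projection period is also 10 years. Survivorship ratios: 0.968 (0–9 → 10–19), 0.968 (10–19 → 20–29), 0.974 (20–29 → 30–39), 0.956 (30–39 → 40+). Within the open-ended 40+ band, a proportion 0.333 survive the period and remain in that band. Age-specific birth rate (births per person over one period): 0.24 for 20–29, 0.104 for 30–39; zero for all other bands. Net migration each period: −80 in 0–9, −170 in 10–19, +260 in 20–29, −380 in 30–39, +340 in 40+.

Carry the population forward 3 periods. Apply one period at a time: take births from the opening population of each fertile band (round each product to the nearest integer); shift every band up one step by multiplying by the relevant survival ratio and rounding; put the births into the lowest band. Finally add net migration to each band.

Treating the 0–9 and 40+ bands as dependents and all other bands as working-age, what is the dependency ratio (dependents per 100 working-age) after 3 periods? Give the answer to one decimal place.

185.5

Let band 1 be 0–9 through band 5 = 40+.
Period 1:
Births: 48000 × 0.24 = 11520  |  60000 × 0.104 = 6240 → total 17760
Band 2: 26000 × 0.968 = 25168
Band 3: 92500 × 0.968 = 89540
Band 4: 48000 × 0.974 = 46752
Band 5: 60000 × 0.956 + 42000 × 0.333 = 57360 + 13986 = 71346
Net migration: Band 1 − 80 → 17680; Band 2 − 170 → 24998; Band 3 + 260 → 89800; Band 4 − 380 → 46372; Band 5 + 340 → 71686
Giving 17680 / 24998 / 89800 / 46372 / 71686.
Period 2:
Births: 89800 × 0.24 = 21552  |  46372 × 0.104 = 4823 → total 26375
Band 2: 17680 × 0.968 = 17114
Band 3: 24998 × 0.968 = 24198
Band 4: 89800 × 0.974 = 87465
Band 5: 46372 × 0.956 + 71686 × 0.333 = 44332 + 23871 = 68203
Net migration: Band 1 − 80 → 26295; Band 2 − 170 → 16944; Band 3 + 260 → 24458; Band 4 − 380 → 87085; Band 5 + 340 → 68543
Giving 26295 / 16944 / 24458 / 87085 / 68543.
Period 3:
Births: 24458 × 0.24 = 5870  |  87085 × 0.104 = 9057 → total 14927
Band 2: 26295 × 0.968 = 25454
Band 3: 16944 × 0.968 = 16402
Band 4: 24458 × 0.974 = 23822
Band 5: 87085 × 0.956 + 68543 × 0.333 = 83253 + 22825 = 106078
Net migration: Band 1 − 80 → 14847; Band 2 − 170 → 25284; Band 3 + 260 → 16662; Band 4 − 380 → 23442; Band 5 + 340 → 106418
Giving 14847 / 25284 / 16662 / 23442 / 106418.
Dependents (band 0–9 + band 40+) = 14847 + 106418 = 121265; working-age = 65388; ratio = 121265/65388 × 100 = 185.5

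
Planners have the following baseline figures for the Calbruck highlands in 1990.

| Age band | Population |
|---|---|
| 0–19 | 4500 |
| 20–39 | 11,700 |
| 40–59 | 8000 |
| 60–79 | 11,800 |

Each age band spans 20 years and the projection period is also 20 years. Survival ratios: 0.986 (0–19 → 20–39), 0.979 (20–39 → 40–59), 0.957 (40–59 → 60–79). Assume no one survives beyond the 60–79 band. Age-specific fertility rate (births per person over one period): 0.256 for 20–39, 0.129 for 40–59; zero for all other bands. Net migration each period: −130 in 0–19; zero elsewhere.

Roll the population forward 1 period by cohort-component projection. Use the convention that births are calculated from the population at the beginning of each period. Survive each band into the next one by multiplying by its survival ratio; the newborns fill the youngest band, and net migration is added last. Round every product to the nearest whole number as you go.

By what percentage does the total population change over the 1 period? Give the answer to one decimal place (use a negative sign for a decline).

Period 1:
Births: 11700 * 0.256 = 2995, 8000 * 0.129 = 1032 → 4027
20–39: 4500 * 0.986 = 4437
40–59: 11700 * 0.979 = 11454
60–79: 8000 * 0.957 = 7656
Net migration: 0–19 − 130 → 3897
→ [3897, 4437, 11454, 7656]
Total: 36000 → 27444; change = -8556; percentage change = -23.8%

-23.8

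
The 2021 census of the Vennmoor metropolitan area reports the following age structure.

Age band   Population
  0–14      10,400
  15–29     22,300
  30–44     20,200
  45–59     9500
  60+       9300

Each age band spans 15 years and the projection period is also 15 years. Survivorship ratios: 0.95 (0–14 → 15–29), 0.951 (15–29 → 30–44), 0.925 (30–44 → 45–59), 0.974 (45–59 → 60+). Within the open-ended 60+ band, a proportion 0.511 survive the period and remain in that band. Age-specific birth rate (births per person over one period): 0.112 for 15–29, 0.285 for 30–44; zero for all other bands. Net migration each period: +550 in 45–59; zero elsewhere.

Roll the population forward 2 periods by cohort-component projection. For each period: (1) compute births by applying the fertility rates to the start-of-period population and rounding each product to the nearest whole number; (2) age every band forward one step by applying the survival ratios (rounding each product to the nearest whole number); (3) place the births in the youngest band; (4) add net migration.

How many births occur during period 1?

8255

Call the groups 1 to 5, youngest first.
[period 1]
Births: 22300 × 0.112 = 2498 ; 20200 × 0.285 = 5757 → total 8255
Group 2: 10400 × 0.95 = 9880
Group 3: 22300 × 0.951 = 21207
Group 4: 20200 × 0.925 = 18685
Group 5: 9500 × 0.974 + 9300 × 0.511 = 9253 + 4752 = 14005
Net migration: Group 4 + 550 → 19235
Giving 8255 / 9880 / 21207 / 19235 / 14005.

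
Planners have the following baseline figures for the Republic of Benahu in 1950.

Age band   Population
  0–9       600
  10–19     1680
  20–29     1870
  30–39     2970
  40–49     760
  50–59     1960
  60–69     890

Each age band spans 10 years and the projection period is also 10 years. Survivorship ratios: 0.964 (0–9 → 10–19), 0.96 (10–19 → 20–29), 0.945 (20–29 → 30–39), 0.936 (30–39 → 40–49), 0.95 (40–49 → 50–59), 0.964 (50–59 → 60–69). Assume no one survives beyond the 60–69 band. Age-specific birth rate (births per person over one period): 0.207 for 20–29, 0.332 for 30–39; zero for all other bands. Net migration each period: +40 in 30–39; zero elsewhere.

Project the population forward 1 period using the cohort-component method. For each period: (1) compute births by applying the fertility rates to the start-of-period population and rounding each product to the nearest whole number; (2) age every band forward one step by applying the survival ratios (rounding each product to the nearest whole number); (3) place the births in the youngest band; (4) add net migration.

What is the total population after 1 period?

Call the bands 1 to 7, youngest first.
Period 1:
Births: 1870 * 0.207 = 387, 2970 * 0.332 = 986 → 1373
Band 2: 600 * 0.964 = 578
Band 3: 1680 * 0.96 = 1613
Band 4: 1870 * 0.945 = 1767
Band 5: 2970 * 0.936 = 2780
Band 6: 760 * 0.95 = 722
Band 7: 1960 * 0.964 = 1889
Net migration: Band 4 + 40 → 1807
Giving 1373 / 578 / 1613 / 1807 / 2780 / 722 / 1889.
Total after period 1: 1373 + 578 + 1613 + 1807 + 2780 + 722 + 1889 = 10762

10762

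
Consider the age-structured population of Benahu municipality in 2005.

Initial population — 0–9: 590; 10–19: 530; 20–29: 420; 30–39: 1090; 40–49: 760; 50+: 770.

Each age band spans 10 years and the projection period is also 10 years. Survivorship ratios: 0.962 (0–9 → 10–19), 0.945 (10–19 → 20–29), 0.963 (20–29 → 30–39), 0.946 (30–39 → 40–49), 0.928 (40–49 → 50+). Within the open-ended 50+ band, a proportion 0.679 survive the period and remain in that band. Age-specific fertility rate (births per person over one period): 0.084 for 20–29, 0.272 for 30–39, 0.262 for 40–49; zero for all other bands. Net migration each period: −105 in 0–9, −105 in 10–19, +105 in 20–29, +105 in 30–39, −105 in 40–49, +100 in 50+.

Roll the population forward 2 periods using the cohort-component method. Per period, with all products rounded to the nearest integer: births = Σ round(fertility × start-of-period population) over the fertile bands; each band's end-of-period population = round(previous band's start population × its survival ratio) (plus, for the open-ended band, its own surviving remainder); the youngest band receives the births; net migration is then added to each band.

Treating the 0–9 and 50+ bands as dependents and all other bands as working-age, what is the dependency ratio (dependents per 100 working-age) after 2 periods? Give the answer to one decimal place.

114.4

Let band 1 be 0–9 through band 6 = 50+.
[period 1]
Births: 420 × 0.084 = 35, 1090 × 0.272 = 296, 760 × 0.262 = 199 — total 530
Band 2: 590 × 0.962 = 568
Band 3: 530 × 0.945 = 501
Band 4: 420 × 0.963 = 404
Band 5: 1090 × 0.946 = 1031
Band 6: 760 × 0.928 + 770 × 0.679 = 705 + 523 = 1228
Net migration: Band 1 − 105 → 425; Band 2 − 105 → 463; Band 3 + 105 → 606; Band 4 + 105 → 509; Band 5 − 105 → 926; Band 6 + 100 → 1328
Giving 425 / 463 / 606 / 509 / 926 / 1328.
[period 2]
Births: 606 × 0.084 = 51, 509 × 0.272 = 138, 926 × 0.262 = 243 — total 432
Band 2: 425 × 0.962 = 409
Band 3: 463 × 0.945 = 438
Band 4: 606 × 0.963 = 584
Band 5: 509 × 0.946 = 482
Band 6: 926 × 0.928 + 1328 × 0.679 = 859 + 902 = 1761
Net migration: Band 1 − 105 → 327; Band 2 − 105 → 304; Band 3 + 105 → 543; Band 4 + 105 → 689; Band 5 − 105 → 377; Band 6 + 100 → 1861
Giving 327 / 304 / 543 / 689 / 377 / 1861.
Dependents (band 0–9 + band 50+) = 327 + 1861 = 2188; working-age = 1913; ratio = 2188/1913 × 100 = 114.4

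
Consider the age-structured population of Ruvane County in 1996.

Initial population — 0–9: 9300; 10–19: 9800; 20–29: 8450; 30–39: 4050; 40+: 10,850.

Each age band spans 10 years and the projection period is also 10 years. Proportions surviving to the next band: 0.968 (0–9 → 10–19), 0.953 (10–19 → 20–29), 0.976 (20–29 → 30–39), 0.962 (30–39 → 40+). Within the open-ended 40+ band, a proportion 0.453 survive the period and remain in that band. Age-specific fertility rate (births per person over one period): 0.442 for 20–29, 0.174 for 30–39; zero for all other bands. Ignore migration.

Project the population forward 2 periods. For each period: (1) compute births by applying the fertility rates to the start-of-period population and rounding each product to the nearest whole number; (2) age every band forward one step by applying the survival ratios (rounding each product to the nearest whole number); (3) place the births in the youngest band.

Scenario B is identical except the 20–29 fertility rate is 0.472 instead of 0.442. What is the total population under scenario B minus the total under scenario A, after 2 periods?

525

Period 1:
Births: 8450 * 0.442 = 3735  |  4050 * 0.174 = 705 → total 4440
10–19: 9300 * 0.968 = 9002
20–29: 9800 * 0.953 = 9339
30–39: 8450 * 0.976 = 8247
40+: 4050 * 0.962 + 10850 * 0.453 = 3896 + 4915 = 8811
→ [4440, 9002, 9339, 8247, 8811]
Period 2:
Births: 9339 * 0.442 = 4128  |  8247 * 0.174 = 1435 → total 5563
10–19: 4440 * 0.968 = 4298
20–29: 9002 * 0.953 = 8579
30–39: 9339 * 0.976 = 9115
40+: 8247 * 0.962 + 8811 * 0.453 = 7934 + 3991 = 11925
→ [5563, 4298, 8579, 9115, 11925]
Scenario A total after 2 periods: 39480
Scenario B projection —
Period 1:
Births: 8450 * 0.472 = 3988  |  4050 * 0.174 = 705 → total 4693
10–19: 9300 * 0.968 = 9002
20–29: 9800 * 0.953 = 9339
30–39: 8450 * 0.976 = 8247
40+: 4050 * 0.962 + 10850 * 0.453 = 3896 + 4915 = 8811
→ [4693, 9002, 9339, 8247, 8811]
Period 2:
Births: 9339 * 0.472 = 4408  |  8247 * 0.174 = 1435 → total 5843
10–19: 4693 * 0.968 = 4543
20–29: 9002 * 0.953 = 8579
30–39: 9339 * 0.976 = 9115
40+: 8247 * 0.962 + 8811 * 0.453 = 7934 + 3991 = 11925
→ [5843, 4543, 8579, 9115, 11925]
Scenario B total after 2 periods: 40005
Difference B − A = 40005 − 39480 = 525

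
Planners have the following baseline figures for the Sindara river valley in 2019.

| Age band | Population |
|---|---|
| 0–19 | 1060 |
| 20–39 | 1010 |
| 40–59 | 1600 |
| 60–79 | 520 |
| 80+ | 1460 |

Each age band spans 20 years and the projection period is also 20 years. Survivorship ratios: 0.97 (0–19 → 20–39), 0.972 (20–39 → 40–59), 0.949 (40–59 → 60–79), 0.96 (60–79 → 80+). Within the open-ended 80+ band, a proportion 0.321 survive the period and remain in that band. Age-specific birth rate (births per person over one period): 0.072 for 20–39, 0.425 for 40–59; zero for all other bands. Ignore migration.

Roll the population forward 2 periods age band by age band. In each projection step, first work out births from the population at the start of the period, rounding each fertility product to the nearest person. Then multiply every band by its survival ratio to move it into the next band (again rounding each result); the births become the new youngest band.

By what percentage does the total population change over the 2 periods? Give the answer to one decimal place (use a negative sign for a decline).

-12.9

Call the groups 1 to 5, youngest first.
Period 1:
Births: 1010 * 0.072 = 73 ; 1600 * 0.425 = 680 ⇒ total 753
Group 2: 1060 * 0.97 = 1028
Group 3: 1010 * 0.972 = 982
Group 4: 1600 * 0.949 = 1518
Group 5: 520 * 0.96 + 1460 * 0.321 = 499 + 469 = 968
→ [753, 1028, 982, 1518, 968]
Period 2:
Births: 1028 * 0.072 = 74 ; 982 * 0.425 = 417 ⇒ total 491
Group 2: 753 * 0.97 = 730
Group 3: 1028 * 0.972 = 999
Group 4: 982 * 0.949 = 932
Group 5: 1518 * 0.96 + 968 * 0.321 = 1457 + 311 = 1768
→ [491, 730, 999, 932, 1768]
Total: 5650 → 4920; change = -730; percentage change = -12.9%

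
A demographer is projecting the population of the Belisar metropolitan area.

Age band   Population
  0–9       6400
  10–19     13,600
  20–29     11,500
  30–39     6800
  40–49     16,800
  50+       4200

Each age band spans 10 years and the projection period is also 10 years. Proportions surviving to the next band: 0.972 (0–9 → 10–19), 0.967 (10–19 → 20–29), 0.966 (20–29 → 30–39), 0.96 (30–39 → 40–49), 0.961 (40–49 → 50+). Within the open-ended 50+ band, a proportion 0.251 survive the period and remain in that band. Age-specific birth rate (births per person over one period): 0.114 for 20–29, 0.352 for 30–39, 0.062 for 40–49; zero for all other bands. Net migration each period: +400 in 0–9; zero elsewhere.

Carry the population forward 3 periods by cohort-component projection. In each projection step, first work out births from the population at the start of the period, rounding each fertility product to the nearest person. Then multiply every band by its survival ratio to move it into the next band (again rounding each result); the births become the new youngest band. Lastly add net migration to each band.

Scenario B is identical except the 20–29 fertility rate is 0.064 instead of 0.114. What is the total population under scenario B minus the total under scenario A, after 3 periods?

Call the groups 1 to 6, youngest first.
Period 1:
Births: 11500 × 0.114 = 1311 ; 6800 × 0.352 = 2394 ; 16800 × 0.062 = 1042 → total 4747
Group 2: 6400 × 0.972 = 6221
Group 3: 13600 × 0.967 = 13151
Group 4: 11500 × 0.966 = 11109
Group 5: 6800 × 0.96 = 6528
Group 6: 16800 × 0.961 + 4200 × 0.251 = 16145 + 1054 = 17199
Net migration: Group 1 + 400 → 5147
→ [5147, 6221, 13151, 11109, 6528, 17199]
Period 2:
Births: 13151 × 0.114 = 1499 ; 11109 × 0.352 = 3910 ; 6528 × 0.062 = 405 → total 5814
Group 2: 5147 × 0.972 = 5003
Group 3: 6221 × 0.967 = 6016
Group 4: 13151 × 0.966 = 12704
Group 5: 11109 × 0.96 = 10665
Group 6: 6528 × 0.961 + 17199 × 0.251 = 6273 + 4317 = 10590
Net migration: Group 1 + 400 → 6214
→ [6214, 5003, 6016, 12704, 10665, 10590]
Period 3:
Births: 6016 × 0.114 = 686 ; 12704 × 0.352 = 4472 ; 10665 × 0.062 = 661 → total 5819
Group 2: 6214 × 0.972 = 6040
Group 3: 5003 × 0.967 = 4838
Group 4: 6016 × 0.966 = 5811
Group 5: 12704 × 0.96 = 12196
Group 6: 10665 × 0.961 + 10590 × 0.251 = 10249 + 2658 = 12907
Net migration: Group 1 + 400 → 6219
→ [6219, 6040, 4838, 5811, 12196, 12907]
Scenario A total after 3 periods: 48011
Scenario B projection —
Period 1:
Births: 11500 × 0.064 = 736 ; 6800 × 0.352 = 2394 ; 16800 × 0.062 = 1042 → total 4172
Group 2: 6400 × 0.972 = 6221
Group 3: 13600 × 0.967 = 13151
Group 4: 11500 × 0.966 = 11109
Group 5: 6800 × 0.96 = 6528
Group 6: 16800 × 0.961 + 4200 × 0.251 = 16145 + 1054 = 17199
Net migration: Group 1 + 400 → 4572
→ [4572, 6221, 13151, 11109, 6528, 17199]
Period 2:
Births: 13151 × 0.064 = 842 ; 11109 × 0.352 = 3910 ; 6528 × 0.062 = 405 → total 5157
Group 2: 4572 × 0.972 = 4444
Group 3: 6221 × 0.967 = 6016
Group 4: 13151 × 0.966 = 12704
Group 5: 11109 × 0.96 = 10665
Group 6: 6528 × 0.961 + 17199 × 0.251 = 6273 + 4317 = 10590
Net migration: Group 1 + 400 → 5557
→ [5557, 4444, 6016, 12704, 10665, 10590]
Period 3:
Births: 6016 × 0.064 = 385 ; 12704 × 0.352 = 4472 ; 10665 × 0.062 = 661 → total 5518
Group 2: 5557 × 0.972 = 5401
Group 3: 4444 × 0.967 = 4297
Group 4: 6016 × 0.966 = 5811
Group 5: 12704 × 0.96 = 12196
Group 6: 10665 × 0.961 + 10590 × 0.251 = 10249 + 2658 = 12907
Net migration: Group 1 + 400 → 5918
→ [5918, 5401, 4297, 5811, 12196, 12907]
Scenario B total after 3 periods: 46530
Difference B − A = 46530 − 48011 = -1481

-1481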